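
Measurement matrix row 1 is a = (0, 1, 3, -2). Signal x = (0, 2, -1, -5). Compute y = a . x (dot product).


Non-zero terms: ['1*2', '3*-1', '-2*-5']
Products: [2, -3, 10]
y = sum = 9.

9


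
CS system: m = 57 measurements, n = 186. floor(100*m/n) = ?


100*m/n = 100*57/186 ≈ 30.6452.
floor = 30.

30


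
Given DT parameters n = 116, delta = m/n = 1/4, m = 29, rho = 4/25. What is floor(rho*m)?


m = 1/4*116 = 29.
rho = 4/25.
rho*m = 4/25*29 = 4.64.
k = floor(4.64) = 4.

4


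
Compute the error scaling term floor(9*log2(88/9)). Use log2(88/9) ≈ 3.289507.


log2(n/k) = log2(88/9) ≈ 3.289507.
k*log2(n/k) ≈ 9*3.289507 = 29.605563.
floor(29.605563) = 29.

29


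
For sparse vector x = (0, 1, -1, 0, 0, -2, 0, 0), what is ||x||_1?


Non-zero entries: [(1, 1), (2, -1), (5, -2)]
Absolute values: [1, 1, 2]
||x||_1 = sum = 4.

4


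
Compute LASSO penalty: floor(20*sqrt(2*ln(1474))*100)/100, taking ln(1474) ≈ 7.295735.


ln(1474) ≈ 7.295735.
2*ln(n) ≈ 14.59147.
sqrt(2*ln(n)) ≈ sqrt(14.59147) ≈ 3.819878.
lambda ≈ 20*3.819878 = 76.39756.
floor(lambda*100)/100 = 76.39.

76.39


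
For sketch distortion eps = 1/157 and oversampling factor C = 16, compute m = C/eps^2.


1/eps = 157.
(1/eps)^2 = 24649.
m = 16*24649 = 394384.

394384


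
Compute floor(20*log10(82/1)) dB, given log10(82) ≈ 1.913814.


||x||/||e|| = 82/1 = 82.
log10(82) ≈ 1.913814.
20*log10(||x||/||e||) ≈ 20*1.913814 = 38.27628.
floor(38.27628) = 38.

38


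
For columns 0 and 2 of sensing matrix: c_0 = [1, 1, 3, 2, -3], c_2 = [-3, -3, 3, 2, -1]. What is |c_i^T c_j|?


Inner product: 1*-3 + 1*-3 + 3*3 + 2*2 + -3*-1
Products: [-3, -3, 9, 4, 3]
Sum = 10.
|dot| = 10.

10


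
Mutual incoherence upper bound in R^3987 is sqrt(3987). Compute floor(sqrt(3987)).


63^2 = 3969 <= 3987 < 4096 = 64^2, so 63 <= sqrt(3987) < 64.
floor(sqrt(3987)) = 63.

63


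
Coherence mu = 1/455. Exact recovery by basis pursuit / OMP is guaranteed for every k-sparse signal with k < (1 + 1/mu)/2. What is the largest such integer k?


1/mu = 455.
1 + 1/mu = 456.
(1 + 1/mu)/2 = 228 is an integer and the inequality is strict, so k_max = 228 - 1 = 227.

227


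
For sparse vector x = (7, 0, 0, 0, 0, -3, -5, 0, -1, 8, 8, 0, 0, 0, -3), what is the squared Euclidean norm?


Non-zero entries: [(0, 7), (5, -3), (6, -5), (8, -1), (9, 8), (10, 8), (14, -3)]
Squares: [49, 9, 25, 1, 64, 64, 9]
||x||_2^2 = sum = 221.

221


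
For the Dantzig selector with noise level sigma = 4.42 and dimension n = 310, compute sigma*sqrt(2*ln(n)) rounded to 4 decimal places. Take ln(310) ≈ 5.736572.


ln(310) ≈ 5.736572.
2*ln(n) ≈ 11.473144.
sqrt(2*ln(n)) ≈ sqrt(11.473144) ≈ 3.387203.
threshold ≈ 4.42*3.387203 = 14.97143726 ≈ 14.9714.

14.9714


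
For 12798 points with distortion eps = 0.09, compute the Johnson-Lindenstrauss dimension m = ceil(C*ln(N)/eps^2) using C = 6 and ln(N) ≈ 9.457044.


ln(12798) ≈ 9.457044.
eps^2 = 0.09^2 = 0.0081.
C*ln(N)/eps^2 ≈ 6*9.457044/0.0081 ≈ 7005.2178.
m = ceil(7005.2178) = 7006.

7006


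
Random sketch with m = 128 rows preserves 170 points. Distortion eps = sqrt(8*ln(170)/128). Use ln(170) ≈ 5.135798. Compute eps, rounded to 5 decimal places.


ln(170) ≈ 5.135798.
8*ln(N)/m ≈ 8*5.135798/128 ≈ 0.32098738.
eps = sqrt(0.32098738) ≈ 0.5665575 ≈ 0.56656.

0.56656


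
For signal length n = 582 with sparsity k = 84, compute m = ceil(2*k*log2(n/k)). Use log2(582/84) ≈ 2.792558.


log2(n/k) = log2(582/84) ≈ 2.792558.
2*k*log2(n/k) ≈ 2*84*2.792558 = 469.149744.
m = ceil(469.149744) = 470.

470


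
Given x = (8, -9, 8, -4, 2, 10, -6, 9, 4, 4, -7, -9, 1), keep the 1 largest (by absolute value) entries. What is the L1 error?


Sorted |x_i| descending: [10, 9, 9, 9, 8, 8, 7, 6, 4, 4, 4, 2, 1]
Keep top 1: [10]
Tail entries: [9, 9, 9, 8, 8, 7, 6, 4, 4, 4, 2, 1]
L1 error = sum of tail = 71.

71


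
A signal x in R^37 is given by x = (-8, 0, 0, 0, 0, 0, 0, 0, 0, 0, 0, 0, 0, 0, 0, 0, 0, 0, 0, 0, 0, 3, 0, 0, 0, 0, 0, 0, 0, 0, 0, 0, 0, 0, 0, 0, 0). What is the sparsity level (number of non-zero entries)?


Non-zero positions: [0, 21].
Sparsity = 2.

2


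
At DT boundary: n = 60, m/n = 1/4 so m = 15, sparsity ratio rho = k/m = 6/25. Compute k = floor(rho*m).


m = 1/4*60 = 15.
rho = 6/25.
rho*m = 6/25*15 = 3.6.
k = floor(3.6) = 3.

3


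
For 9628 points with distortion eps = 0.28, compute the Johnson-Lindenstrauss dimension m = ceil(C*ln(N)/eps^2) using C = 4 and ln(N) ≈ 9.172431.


ln(9628) ≈ 9.172431.
eps^2 = 0.28^2 = 0.0784.
C*ln(N)/eps^2 ≈ 4*9.172431/0.0784 ≈ 467.9812.
m = ceil(467.9812) = 468.

468


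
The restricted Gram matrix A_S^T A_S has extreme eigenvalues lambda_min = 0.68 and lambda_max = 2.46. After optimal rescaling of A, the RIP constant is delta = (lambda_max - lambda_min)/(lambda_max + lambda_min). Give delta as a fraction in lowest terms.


lambda_max - lambda_min = 2.46 - 0.68 = 1.78.
lambda_max + lambda_min = 2.46 + 0.68 = 3.14.
delta = 1.78/3.14 = 178/314 = 89/157.

89/157


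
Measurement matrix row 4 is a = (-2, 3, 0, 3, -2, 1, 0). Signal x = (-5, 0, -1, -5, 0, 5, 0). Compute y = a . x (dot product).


Non-zero terms: ['-2*-5', '0*-1', '3*-5', '1*5']
Products: [10, 0, -15, 5]
y = sum = 0.

0


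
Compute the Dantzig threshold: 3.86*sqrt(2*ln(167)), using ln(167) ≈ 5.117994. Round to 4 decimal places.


ln(167) ≈ 5.117994.
2*ln(n) ≈ 10.235988.
sqrt(2*ln(n)) ≈ sqrt(10.235988) ≈ 3.199373.
threshold ≈ 3.86*3.199373 = 12.34957978 ≈ 12.3496.

12.3496


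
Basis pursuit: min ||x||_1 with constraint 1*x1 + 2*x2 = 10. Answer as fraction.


Axis intercepts:
  x1 = 10, x2 = 0: L1 = 10
  x1 = 0, x2 = 5: L1 = 5
x* = (0, 5)
||x*||_1 = 5.

5


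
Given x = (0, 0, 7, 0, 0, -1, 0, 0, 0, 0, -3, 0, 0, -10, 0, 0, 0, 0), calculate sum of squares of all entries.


Non-zero entries: [(2, 7), (5, -1), (10, -3), (13, -10)]
Squares: [49, 1, 9, 100]
||x||_2^2 = sum = 159.

159


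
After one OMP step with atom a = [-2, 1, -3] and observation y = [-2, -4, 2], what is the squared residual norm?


a^T a = 14.
a^T y = -6.
coeff = -6/14 = -3/7.
||r||^2 = 150/7.

150/7


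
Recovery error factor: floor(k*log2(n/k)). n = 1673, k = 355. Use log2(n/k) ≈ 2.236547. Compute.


log2(n/k) = log2(1673/355) ≈ 2.236547.
k*log2(n/k) ≈ 355*2.236547 = 793.974185.
floor(793.974185) = 793.

793


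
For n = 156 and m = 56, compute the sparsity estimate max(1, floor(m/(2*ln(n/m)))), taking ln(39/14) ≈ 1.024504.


n/m = 156/56 = 39/14.
ln(n/m) ≈ 1.024504.
2*ln(n/m) ≈ 2.049008.
m/(2*ln(n/m)) ≈ 56/2.049008 ≈ 27.3303.
floor = 27.
k_max = max(1, 27) = 27.

27


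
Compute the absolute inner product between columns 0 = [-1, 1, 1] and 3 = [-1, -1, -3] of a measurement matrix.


Inner product: -1*-1 + 1*-1 + 1*-3
Products: [1, -1, -3]
Sum = -3.
|dot| = 3.

3


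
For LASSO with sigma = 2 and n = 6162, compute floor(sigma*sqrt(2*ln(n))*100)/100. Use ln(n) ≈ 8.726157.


ln(6162) ≈ 8.726157.
2*ln(n) ≈ 17.452314.
sqrt(2*ln(n)) ≈ sqrt(17.452314) ≈ 4.177597.
lambda ≈ 2*4.177597 = 8.355194.
floor(lambda*100)/100 = 8.35.

8.35


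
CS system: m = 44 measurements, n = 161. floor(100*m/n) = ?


100*m/n = 100*44/161 ≈ 27.3292.
floor = 27.

27


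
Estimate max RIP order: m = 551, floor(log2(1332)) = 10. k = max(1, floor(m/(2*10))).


floor(log2(1332)) = 10.
2*10 = 20.
m/(2*floor(log2(n))) = 551/20 ≈ 27.55.
floor = 27.
k = max(1, 27) = 27.

27


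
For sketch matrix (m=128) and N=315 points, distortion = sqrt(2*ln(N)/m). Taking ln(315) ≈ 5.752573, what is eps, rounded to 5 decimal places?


ln(315) ≈ 5.752573.
2*ln(N)/m ≈ 2*5.752573/128 ≈ 0.08988395.
eps = sqrt(0.08988395) ≈ 0.2998065 ≈ 0.29981.

0.29981


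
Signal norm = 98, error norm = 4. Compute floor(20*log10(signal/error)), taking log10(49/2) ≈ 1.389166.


||x||/||e|| = 98/4 = 49/2.
log10(49/2) ≈ 1.389166.
20*log10(||x||/||e||) ≈ 20*1.389166 = 27.78332.
floor(27.78332) = 27.

27


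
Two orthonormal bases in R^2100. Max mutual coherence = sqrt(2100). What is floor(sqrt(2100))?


45^2 = 2025 <= 2100 < 2116 = 46^2, so 45 <= sqrt(2100) < 46.
floor(sqrt(2100)) = 45.

45


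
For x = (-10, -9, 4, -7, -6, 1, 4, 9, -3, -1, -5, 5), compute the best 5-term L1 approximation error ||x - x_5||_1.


Sorted |x_i| descending: [10, 9, 9, 7, 6, 5, 5, 4, 4, 3, 1, 1]
Keep top 5: [10, 9, 9, 7, 6]
Tail entries: [5, 5, 4, 4, 3, 1, 1]
L1 error = sum of tail = 23.

23


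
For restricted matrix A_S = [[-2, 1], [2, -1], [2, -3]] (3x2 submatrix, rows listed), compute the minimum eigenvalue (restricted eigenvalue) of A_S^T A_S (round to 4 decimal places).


A_S^T A_S = [[12, -10], [-10, 11]].
trace = 23.
det = 32.
disc = trace^2 - 4*det = 529 - 4*32 = 401.
sqrt(401) ≈ 20.024984.
lam_min = (23 - sqrt(401))/2 ≈ (23 - 20.024984)/2 = 1.487508 ≈ 1.4875.

1.4875


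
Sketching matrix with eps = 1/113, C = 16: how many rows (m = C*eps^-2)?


1/eps = 113.
(1/eps)^2 = 12769.
m = 16*12769 = 204304.

204304


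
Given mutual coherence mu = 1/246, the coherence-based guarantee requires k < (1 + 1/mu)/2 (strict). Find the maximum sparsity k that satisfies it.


1/mu = 246.
1 + 1/mu = 247.
(1 + 1/mu)/2 = 123.5 is not an integer, so k_max = floor(123.5) = 123.

123


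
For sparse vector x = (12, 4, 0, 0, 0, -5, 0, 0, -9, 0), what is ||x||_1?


Non-zero entries: [(0, 12), (1, 4), (5, -5), (8, -9)]
Absolute values: [12, 4, 5, 9]
||x||_1 = sum = 30.

30


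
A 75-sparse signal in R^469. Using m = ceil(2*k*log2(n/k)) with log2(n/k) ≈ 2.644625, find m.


log2(n/k) = log2(469/75) ≈ 2.644625.
2*k*log2(n/k) ≈ 2*75*2.644625 = 396.69375.
m = ceil(396.69375) = 397.

397


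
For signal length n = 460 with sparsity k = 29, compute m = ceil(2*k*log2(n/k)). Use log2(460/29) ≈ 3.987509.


log2(n/k) = log2(460/29) ≈ 3.987509.
2*k*log2(n/k) ≈ 2*29*3.987509 = 231.275522.
m = ceil(231.275522) = 232.

232


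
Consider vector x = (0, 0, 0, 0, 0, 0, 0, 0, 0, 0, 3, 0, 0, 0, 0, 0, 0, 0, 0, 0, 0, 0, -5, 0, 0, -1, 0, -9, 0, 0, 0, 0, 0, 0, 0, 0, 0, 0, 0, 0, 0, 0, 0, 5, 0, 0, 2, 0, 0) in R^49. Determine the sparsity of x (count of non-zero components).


Non-zero positions: [10, 22, 25, 27, 43, 46].
Sparsity = 6.

6


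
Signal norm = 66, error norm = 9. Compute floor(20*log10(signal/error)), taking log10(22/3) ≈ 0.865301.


||x||/||e|| = 66/9 = 22/3.
log10(22/3) ≈ 0.865301.
20*log10(||x||/||e||) ≈ 20*0.865301 = 17.30602.
floor(17.30602) = 17.

17


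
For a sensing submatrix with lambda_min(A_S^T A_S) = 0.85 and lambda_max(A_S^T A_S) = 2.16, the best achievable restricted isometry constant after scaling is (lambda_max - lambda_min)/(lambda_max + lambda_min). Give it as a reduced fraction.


lambda_max - lambda_min = 2.16 - 0.85 = 1.31.
lambda_max + lambda_min = 2.16 + 0.85 = 3.01.
delta = 1.31/3.01 = 131/301.

131/301


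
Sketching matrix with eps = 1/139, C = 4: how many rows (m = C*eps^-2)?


1/eps = 139.
(1/eps)^2 = 19321.
m = 4*19321 = 77284.

77284


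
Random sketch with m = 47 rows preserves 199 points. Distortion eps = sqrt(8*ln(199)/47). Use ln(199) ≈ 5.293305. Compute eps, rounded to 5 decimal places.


ln(199) ≈ 5.293305.
8*ln(N)/m ≈ 8*5.293305/47 ≈ 0.90098809.
eps = sqrt(0.90098809) ≈ 0.9492039 ≈ 0.94920.

0.94920


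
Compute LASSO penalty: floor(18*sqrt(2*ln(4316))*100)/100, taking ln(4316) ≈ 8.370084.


ln(4316) ≈ 8.370084.
2*ln(n) ≈ 16.740168.
sqrt(2*ln(n)) ≈ sqrt(16.740168) ≈ 4.091475.
lambda ≈ 18*4.091475 = 73.64655.
floor(lambda*100)/100 = 73.64.

73.64


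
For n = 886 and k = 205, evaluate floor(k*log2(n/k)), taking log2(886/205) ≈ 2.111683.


log2(n/k) = log2(886/205) ≈ 2.111683.
k*log2(n/k) ≈ 205*2.111683 = 432.895015.
floor(432.895015) = 432.

432


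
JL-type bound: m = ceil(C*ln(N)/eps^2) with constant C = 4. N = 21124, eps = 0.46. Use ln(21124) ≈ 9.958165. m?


ln(21124) ≈ 9.958165.
eps^2 = 0.46^2 = 0.2116.
C*ln(N)/eps^2 ≈ 4*9.958165/0.2116 ≈ 188.2451.
m = ceil(188.2451) = 189.

189


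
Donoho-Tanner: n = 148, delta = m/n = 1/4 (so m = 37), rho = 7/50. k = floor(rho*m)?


m = 1/4*148 = 37.
rho = 7/50.
rho*m = 7/50*37 = 5.18.
k = floor(5.18) = 5.

5


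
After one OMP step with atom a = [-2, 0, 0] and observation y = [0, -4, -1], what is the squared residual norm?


a^T a = 4.
a^T y = 0.
coeff = 0/4 = 0.
||r||^2 = 17.

17


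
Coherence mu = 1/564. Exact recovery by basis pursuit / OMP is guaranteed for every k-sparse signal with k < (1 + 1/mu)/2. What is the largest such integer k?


1/mu = 564.
1 + 1/mu = 565.
(1 + 1/mu)/2 = 282.5 is not an integer, so k_max = floor(282.5) = 282.

282


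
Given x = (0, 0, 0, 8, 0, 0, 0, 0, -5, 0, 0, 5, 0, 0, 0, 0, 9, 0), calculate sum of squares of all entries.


Non-zero entries: [(3, 8), (8, -5), (11, 5), (16, 9)]
Squares: [64, 25, 25, 81]
||x||_2^2 = sum = 195.

195


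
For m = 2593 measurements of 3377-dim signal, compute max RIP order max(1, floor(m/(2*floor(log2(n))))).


floor(log2(3377)) = 11.
2*11 = 22.
m/(2*floor(log2(n))) = 2593/22 ≈ 117.8636.
floor = 117.
k = max(1, 117) = 117.

117


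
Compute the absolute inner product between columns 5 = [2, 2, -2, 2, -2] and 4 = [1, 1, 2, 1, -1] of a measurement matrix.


Inner product: 2*1 + 2*1 + -2*2 + 2*1 + -2*-1
Products: [2, 2, -4, 2, 2]
Sum = 4.
|dot| = 4.

4


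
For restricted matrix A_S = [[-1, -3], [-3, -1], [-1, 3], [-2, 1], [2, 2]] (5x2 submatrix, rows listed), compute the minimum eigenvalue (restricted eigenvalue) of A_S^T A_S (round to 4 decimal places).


A_S^T A_S = [[19, 5], [5, 24]].
trace = 43.
det = 431.
disc = trace^2 - 4*det = 1849 - 4*431 = 125.
sqrt(125) ≈ 11.180340.
lam_min = (43 - sqrt(125))/2 ≈ (43 - 11.180340)/2 = 15.90983 ≈ 15.9098.

15.9098


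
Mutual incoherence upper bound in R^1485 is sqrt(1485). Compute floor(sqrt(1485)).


38^2 = 1444 <= 1485 < 1521 = 39^2, so 38 <= sqrt(1485) < 39.
floor(sqrt(1485)) = 38.

38


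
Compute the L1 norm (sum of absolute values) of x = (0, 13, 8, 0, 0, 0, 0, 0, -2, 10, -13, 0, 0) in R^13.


Non-zero entries: [(1, 13), (2, 8), (8, -2), (9, 10), (10, -13)]
Absolute values: [13, 8, 2, 10, 13]
||x||_1 = sum = 46.

46


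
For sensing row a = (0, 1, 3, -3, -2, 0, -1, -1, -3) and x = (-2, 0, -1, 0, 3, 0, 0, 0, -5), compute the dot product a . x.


Non-zero terms: ['0*-2', '3*-1', '-2*3', '-3*-5']
Products: [0, -3, -6, 15]
y = sum = 6.

6


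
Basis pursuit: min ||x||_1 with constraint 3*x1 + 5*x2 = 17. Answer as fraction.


Axis intercepts:
  x1 = 17/3, x2 = 0: L1 = 17/3
  x1 = 0, x2 = 17/5: L1 = 17/5
x* = (0, 17/5)
||x*||_1 = 17/5.

17/5


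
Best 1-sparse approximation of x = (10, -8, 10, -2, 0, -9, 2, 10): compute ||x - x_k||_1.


Sorted |x_i| descending: [10, 10, 10, 9, 8, 2, 2, 0]
Keep top 1: [10]
Tail entries: [10, 10, 9, 8, 2, 2, 0]
L1 error = sum of tail = 41.

41


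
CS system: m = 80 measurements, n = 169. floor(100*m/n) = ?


100*m/n = 100*80/169 ≈ 47.3373.
floor = 47.

47


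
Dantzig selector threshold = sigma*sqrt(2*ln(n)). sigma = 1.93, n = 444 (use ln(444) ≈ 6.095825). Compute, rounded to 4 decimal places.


ln(444) ≈ 6.095825.
2*ln(n) ≈ 12.19165.
sqrt(2*ln(n)) ≈ sqrt(12.19165) ≈ 3.491654.
threshold ≈ 1.93*3.491654 = 6.73889222 ≈ 6.7389.

6.7389


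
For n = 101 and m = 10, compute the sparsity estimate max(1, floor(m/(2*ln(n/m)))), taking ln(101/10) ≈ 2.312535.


n/m = 101/10.
ln(n/m) ≈ 2.312535.
2*ln(n/m) ≈ 4.62507.
m/(2*ln(n/m)) ≈ 10/4.62507 ≈ 2.1621.
floor = 2.
k_max = max(1, 2) = 2.

2


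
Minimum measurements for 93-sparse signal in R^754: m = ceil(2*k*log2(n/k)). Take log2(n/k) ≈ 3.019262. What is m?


log2(n/k) = log2(754/93) ≈ 3.019262.
2*k*log2(n/k) ≈ 2*93*3.019262 = 561.582732.
m = ceil(561.582732) = 562.

562


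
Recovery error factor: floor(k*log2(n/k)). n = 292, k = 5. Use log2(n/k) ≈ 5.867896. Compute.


log2(n/k) = log2(292/5) ≈ 5.867896.
k*log2(n/k) ≈ 5*5.867896 = 29.33948.
floor(29.33948) = 29.

29


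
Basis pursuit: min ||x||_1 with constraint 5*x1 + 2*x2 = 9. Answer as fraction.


Axis intercepts:
  x1 = 9/5, x2 = 0: L1 = 9/5
  x1 = 0, x2 = 9/2: L1 = 9/2
x* = (9/5, 0)
||x*||_1 = 9/5.

9/5


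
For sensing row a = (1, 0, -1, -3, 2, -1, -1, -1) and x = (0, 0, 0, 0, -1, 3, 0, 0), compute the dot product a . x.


Non-zero terms: ['2*-1', '-1*3']
Products: [-2, -3]
y = sum = -5.

-5


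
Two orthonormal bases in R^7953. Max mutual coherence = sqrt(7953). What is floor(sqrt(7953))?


89^2 = 7921 <= 7953 < 8100 = 90^2, so 89 <= sqrt(7953) < 90.
floor(sqrt(7953)) = 89.

89


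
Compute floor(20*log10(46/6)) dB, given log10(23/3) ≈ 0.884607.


||x||/||e|| = 46/6 = 23/3.
log10(23/3) ≈ 0.884607.
20*log10(||x||/||e||) ≈ 20*0.884607 = 17.69214.
floor(17.69214) = 17.

17


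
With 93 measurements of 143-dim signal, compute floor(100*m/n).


100*m/n = 100*93/143 ≈ 65.035.
floor = 65.

65


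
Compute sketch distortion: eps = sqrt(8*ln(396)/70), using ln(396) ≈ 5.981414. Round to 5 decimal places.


ln(396) ≈ 5.981414.
8*ln(N)/m ≈ 8*5.981414/70 ≈ 0.68359017.
eps = sqrt(0.68359017) ≈ 0.8267951 ≈ 0.82680.

0.82680


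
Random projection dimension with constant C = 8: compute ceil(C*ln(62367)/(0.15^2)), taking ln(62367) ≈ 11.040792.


ln(62367) ≈ 11.040792.
eps^2 = 0.15^2 = 0.0225.
C*ln(N)/eps^2 ≈ 8*11.040792/0.0225 ≈ 3925.6149.
m = ceil(3925.6149) = 3926.

3926


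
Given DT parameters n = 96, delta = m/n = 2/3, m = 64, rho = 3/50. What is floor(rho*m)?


m = 2/3*96 = 64.
rho = 3/50.
rho*m = 3/50*64 = 3.84.
k = floor(3.84) = 3.

3


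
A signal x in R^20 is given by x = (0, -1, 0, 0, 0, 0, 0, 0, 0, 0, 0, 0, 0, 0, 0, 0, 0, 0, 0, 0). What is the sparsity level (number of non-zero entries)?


Non-zero positions: [1].
Sparsity = 1.

1


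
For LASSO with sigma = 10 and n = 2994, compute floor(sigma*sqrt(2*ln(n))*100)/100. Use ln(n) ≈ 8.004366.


ln(2994) ≈ 8.004366.
2*ln(n) ≈ 16.008732.
sqrt(2*ln(n)) ≈ sqrt(16.008732) ≈ 4.001091.
lambda ≈ 10*4.001091 = 40.01091.
floor(lambda*100)/100 = 40.01.

40.01


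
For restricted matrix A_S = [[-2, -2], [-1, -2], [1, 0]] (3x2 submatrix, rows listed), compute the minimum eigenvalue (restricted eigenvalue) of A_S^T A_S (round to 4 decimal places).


A_S^T A_S = [[6, 6], [6, 8]].
trace = 14.
det = 12.
disc = trace^2 - 4*det = 196 - 4*12 = 148.
sqrt(148) ≈ 12.165525.
lam_min = (14 - sqrt(148))/2 ≈ (14 - 12.165525)/2 = 0.9172375 ≈ 0.9172.

0.9172


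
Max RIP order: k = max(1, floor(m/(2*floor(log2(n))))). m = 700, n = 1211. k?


floor(log2(1211)) = 10.
2*10 = 20.
m/(2*floor(log2(n))) = 700/20 ≈ 35.0.
floor = 35.
k = max(1, 35) = 35.

35


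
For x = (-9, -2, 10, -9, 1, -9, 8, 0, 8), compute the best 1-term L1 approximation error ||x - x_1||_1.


Sorted |x_i| descending: [10, 9, 9, 9, 8, 8, 2, 1, 0]
Keep top 1: [10]
Tail entries: [9, 9, 9, 8, 8, 2, 1, 0]
L1 error = sum of tail = 46.

46


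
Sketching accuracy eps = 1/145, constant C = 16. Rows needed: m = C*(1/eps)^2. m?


1/eps = 145.
(1/eps)^2 = 21025.
m = 16*21025 = 336400.

336400


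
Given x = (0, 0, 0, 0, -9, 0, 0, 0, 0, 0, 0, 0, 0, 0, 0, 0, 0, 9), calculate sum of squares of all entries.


Non-zero entries: [(4, -9), (17, 9)]
Squares: [81, 81]
||x||_2^2 = sum = 162.

162


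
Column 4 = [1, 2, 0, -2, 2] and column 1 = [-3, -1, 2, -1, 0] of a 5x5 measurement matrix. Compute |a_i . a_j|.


Inner product: 1*-3 + 2*-1 + 0*2 + -2*-1 + 2*0
Products: [-3, -2, 0, 2, 0]
Sum = -3.
|dot| = 3.

3


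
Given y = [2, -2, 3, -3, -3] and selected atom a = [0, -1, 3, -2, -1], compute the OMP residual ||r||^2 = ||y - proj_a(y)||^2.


a^T a = 15.
a^T y = 20.
coeff = 20/15 = 4/3.
||r||^2 = 25/3.

25/3


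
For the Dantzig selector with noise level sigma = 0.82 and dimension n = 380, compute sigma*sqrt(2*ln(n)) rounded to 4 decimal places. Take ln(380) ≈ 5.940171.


ln(380) ≈ 5.940171.
2*ln(n) ≈ 11.880342.
sqrt(2*ln(n)) ≈ sqrt(11.880342) ≈ 3.446787.
threshold ≈ 0.82*3.446787 = 2.82636534 ≈ 2.8264.

2.8264


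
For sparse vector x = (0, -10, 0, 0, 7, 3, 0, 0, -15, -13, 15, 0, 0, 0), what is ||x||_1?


Non-zero entries: [(1, -10), (4, 7), (5, 3), (8, -15), (9, -13), (10, 15)]
Absolute values: [10, 7, 3, 15, 13, 15]
||x||_1 = sum = 63.

63


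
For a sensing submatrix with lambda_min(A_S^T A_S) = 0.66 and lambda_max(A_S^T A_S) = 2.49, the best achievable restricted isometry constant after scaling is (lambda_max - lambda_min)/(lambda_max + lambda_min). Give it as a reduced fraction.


lambda_max - lambda_min = 2.49 - 0.66 = 1.83.
lambda_max + lambda_min = 2.49 + 0.66 = 3.15.
delta = 1.83/3.15 = 183/315 = 61/105.

61/105


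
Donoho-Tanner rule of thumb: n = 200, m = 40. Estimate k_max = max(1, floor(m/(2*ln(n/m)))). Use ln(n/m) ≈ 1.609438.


n/m = 200/40 = 5.
ln(n/m) ≈ 1.609438.
2*ln(n/m) ≈ 3.218876.
m/(2*ln(n/m)) ≈ 40/3.218876 ≈ 12.4267.
floor = 12.
k_max = max(1, 12) = 12.

12


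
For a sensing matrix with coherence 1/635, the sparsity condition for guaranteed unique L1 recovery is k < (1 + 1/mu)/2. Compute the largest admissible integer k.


1/mu = 635.
1 + 1/mu = 636.
(1 + 1/mu)/2 = 318 is an integer and the inequality is strict, so k_max = 318 - 1 = 317.

317


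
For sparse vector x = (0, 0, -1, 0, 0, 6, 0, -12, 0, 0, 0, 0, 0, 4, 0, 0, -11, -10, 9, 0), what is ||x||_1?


Non-zero entries: [(2, -1), (5, 6), (7, -12), (13, 4), (16, -11), (17, -10), (18, 9)]
Absolute values: [1, 6, 12, 4, 11, 10, 9]
||x||_1 = sum = 53.

53


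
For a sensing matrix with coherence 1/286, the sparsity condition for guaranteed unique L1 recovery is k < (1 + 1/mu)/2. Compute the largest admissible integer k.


1/mu = 286.
1 + 1/mu = 287.
(1 + 1/mu)/2 = 143.5 is not an integer, so k_max = floor(143.5) = 143.

143


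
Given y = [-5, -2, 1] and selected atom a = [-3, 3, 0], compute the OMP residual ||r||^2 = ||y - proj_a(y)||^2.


a^T a = 18.
a^T y = 9.
coeff = 9/18 = 1/2.
||r||^2 = 51/2.

51/2


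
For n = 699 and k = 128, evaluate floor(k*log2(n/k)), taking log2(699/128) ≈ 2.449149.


log2(n/k) = log2(699/128) ≈ 2.449149.
k*log2(n/k) ≈ 128*2.449149 = 313.491072.
floor(313.491072) = 313.

313


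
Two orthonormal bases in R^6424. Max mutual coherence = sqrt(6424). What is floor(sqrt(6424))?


80^2 = 6400 <= 6424 < 6561 = 81^2, so 80 <= sqrt(6424) < 81.
floor(sqrt(6424)) = 80.

80


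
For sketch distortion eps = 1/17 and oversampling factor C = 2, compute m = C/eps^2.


1/eps = 17.
(1/eps)^2 = 289.
m = 2*289 = 578.

578


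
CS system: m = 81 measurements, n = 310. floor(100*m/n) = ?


100*m/n = 100*81/310 ≈ 26.129.
floor = 26.

26


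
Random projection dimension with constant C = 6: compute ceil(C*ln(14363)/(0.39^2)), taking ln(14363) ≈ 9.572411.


ln(14363) ≈ 9.572411.
eps^2 = 0.39^2 = 0.1521.
C*ln(N)/eps^2 ≈ 6*9.572411/0.1521 ≈ 377.6099.
m = ceil(377.6099) = 378.

378


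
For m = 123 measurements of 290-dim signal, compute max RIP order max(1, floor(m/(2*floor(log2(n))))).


floor(log2(290)) = 8.
2*8 = 16.
m/(2*floor(log2(n))) = 123/16 ≈ 7.6875.
floor = 7.
k = max(1, 7) = 7.

7


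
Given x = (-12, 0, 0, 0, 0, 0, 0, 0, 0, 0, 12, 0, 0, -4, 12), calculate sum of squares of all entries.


Non-zero entries: [(0, -12), (10, 12), (13, -4), (14, 12)]
Squares: [144, 144, 16, 144]
||x||_2^2 = sum = 448.

448


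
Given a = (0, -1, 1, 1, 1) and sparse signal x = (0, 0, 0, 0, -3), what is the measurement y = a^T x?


Non-zero terms: ['1*-3']
Products: [-3]
y = sum = -3.

-3


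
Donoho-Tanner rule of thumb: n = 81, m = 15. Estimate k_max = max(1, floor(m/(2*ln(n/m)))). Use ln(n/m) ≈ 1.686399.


n/m = 81/15 = 27/5.
ln(n/m) ≈ 1.686399.
2*ln(n/m) ≈ 3.372798.
m/(2*ln(n/m)) ≈ 15/3.372798 ≈ 4.4473.
floor = 4.
k_max = max(1, 4) = 4.

4


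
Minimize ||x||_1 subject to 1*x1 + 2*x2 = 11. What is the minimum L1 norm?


Axis intercepts:
  x1 = 11, x2 = 0: L1 = 11
  x1 = 0, x2 = 11/2: L1 = 11/2
x* = (0, 11/2)
||x*||_1 = 11/2.

11/2


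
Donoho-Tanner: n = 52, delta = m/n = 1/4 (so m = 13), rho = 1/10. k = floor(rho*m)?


m = 1/4*52 = 13.
rho = 1/10.
rho*m = 1/10*13 = 1.3.
k = floor(1.3) = 1.

1


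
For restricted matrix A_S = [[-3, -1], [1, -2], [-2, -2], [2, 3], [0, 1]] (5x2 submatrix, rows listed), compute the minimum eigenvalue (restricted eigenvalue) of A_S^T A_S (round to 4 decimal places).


A_S^T A_S = [[18, 11], [11, 19]].
trace = 37.
det = 221.
disc = trace^2 - 4*det = 1369 - 4*221 = 485.
sqrt(485) ≈ 22.022716.
lam_min = (37 - sqrt(485))/2 ≈ (37 - 22.022716)/2 = 7.488642 ≈ 7.4886.

7.4886


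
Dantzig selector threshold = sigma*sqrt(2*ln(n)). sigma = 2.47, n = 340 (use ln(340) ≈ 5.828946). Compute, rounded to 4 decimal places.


ln(340) ≈ 5.828946.
2*ln(n) ≈ 11.657892.
sqrt(2*ln(n)) ≈ sqrt(11.657892) ≈ 3.414366.
threshold ≈ 2.47*3.414366 = 8.43348402 ≈ 8.4335.

8.4335


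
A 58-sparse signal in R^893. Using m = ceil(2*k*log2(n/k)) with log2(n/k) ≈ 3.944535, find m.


log2(n/k) = log2(893/58) ≈ 3.944535.
2*k*log2(n/k) ≈ 2*58*3.944535 = 457.56606.
m = ceil(457.56606) = 458.

458


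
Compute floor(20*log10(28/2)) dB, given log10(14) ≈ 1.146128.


||x||/||e|| = 28/2 = 14.
log10(14) ≈ 1.146128.
20*log10(||x||/||e||) ≈ 20*1.146128 = 22.92256.
floor(22.92256) = 22.

22


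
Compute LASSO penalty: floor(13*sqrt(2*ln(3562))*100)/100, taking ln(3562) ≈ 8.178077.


ln(3562) ≈ 8.178077.
2*ln(n) ≈ 16.356154.
sqrt(2*ln(n)) ≈ sqrt(16.356154) ≈ 4.044274.
lambda ≈ 13*4.044274 = 52.575562.
floor(lambda*100)/100 = 52.57.

52.57


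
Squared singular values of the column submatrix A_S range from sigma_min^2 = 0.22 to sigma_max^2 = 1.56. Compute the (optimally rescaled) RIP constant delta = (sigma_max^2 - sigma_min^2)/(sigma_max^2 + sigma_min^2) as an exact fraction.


lambda_max - lambda_min = 1.56 - 0.22 = 1.34.
lambda_max + lambda_min = 1.56 + 0.22 = 1.78.
delta = 1.34/1.78 = 134/178 = 67/89.

67/89


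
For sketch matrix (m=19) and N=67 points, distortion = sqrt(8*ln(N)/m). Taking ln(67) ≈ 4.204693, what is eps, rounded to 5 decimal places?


ln(67) ≈ 4.204693.
8*ln(N)/m ≈ 8*4.204693/19 ≈ 1.77039705.
eps = sqrt(1.77039705) ≈ 1.3305627 ≈ 1.33056.

1.33056


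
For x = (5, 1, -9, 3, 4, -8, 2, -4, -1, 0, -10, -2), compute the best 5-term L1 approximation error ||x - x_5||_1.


Sorted |x_i| descending: [10, 9, 8, 5, 4, 4, 3, 2, 2, 1, 1, 0]
Keep top 5: [10, 9, 8, 5, 4]
Tail entries: [4, 3, 2, 2, 1, 1, 0]
L1 error = sum of tail = 13.

13


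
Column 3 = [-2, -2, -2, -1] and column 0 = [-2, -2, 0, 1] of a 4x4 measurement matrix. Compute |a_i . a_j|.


Inner product: -2*-2 + -2*-2 + -2*0 + -1*1
Products: [4, 4, 0, -1]
Sum = 7.
|dot| = 7.

7


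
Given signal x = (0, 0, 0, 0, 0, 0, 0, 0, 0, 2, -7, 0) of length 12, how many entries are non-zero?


Non-zero positions: [9, 10].
Sparsity = 2.

2


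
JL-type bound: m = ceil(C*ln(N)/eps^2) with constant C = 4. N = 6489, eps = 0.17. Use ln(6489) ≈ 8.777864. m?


ln(6489) ≈ 8.777864.
eps^2 = 0.17^2 = 0.0289.
C*ln(N)/eps^2 ≈ 4*8.777864/0.0289 ≈ 1214.9293.
m = ceil(1214.9293) = 1215.

1215


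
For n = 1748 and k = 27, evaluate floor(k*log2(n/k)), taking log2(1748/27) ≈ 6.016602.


log2(n/k) = log2(1748/27) ≈ 6.016602.
k*log2(n/k) ≈ 27*6.016602 = 162.448254.
floor(162.448254) = 162.

162


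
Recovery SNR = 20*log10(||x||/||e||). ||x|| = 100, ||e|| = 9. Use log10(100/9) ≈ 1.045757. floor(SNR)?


||x||/||e|| = 100/9.
log10(100/9) ≈ 1.045757.
20*log10(||x||/||e||) ≈ 20*1.045757 = 20.91514.
floor(20.91514) = 20.

20


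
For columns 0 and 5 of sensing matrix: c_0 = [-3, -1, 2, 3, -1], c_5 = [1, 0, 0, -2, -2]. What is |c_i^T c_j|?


Inner product: -3*1 + -1*0 + 2*0 + 3*-2 + -1*-2
Products: [-3, 0, 0, -6, 2]
Sum = -7.
|dot| = 7.

7


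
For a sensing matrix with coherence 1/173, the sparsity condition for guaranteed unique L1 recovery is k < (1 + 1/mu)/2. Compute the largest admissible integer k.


1/mu = 173.
1 + 1/mu = 174.
(1 + 1/mu)/2 = 87 is an integer and the inequality is strict, so k_max = 87 - 1 = 86.

86


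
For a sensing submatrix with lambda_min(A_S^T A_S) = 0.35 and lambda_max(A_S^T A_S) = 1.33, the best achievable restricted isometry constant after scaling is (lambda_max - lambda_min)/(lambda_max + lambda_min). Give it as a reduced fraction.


lambda_max - lambda_min = 1.33 - 0.35 = 0.98.
lambda_max + lambda_min = 1.33 + 0.35 = 1.68.
delta = 0.98/1.68 = 98/168 = 7/12.

7/12


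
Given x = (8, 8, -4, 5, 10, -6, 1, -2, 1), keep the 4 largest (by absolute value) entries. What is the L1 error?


Sorted |x_i| descending: [10, 8, 8, 6, 5, 4, 2, 1, 1]
Keep top 4: [10, 8, 8, 6]
Tail entries: [5, 4, 2, 1, 1]
L1 error = sum of tail = 13.

13


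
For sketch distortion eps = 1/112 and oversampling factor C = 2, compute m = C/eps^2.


1/eps = 112.
(1/eps)^2 = 12544.
m = 2*12544 = 25088.

25088


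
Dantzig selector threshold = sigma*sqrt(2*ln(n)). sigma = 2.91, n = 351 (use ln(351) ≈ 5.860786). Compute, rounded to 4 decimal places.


ln(351) ≈ 5.860786.
2*ln(n) ≈ 11.721572.
sqrt(2*ln(n)) ≈ sqrt(11.721572) ≈ 3.423678.
threshold ≈ 2.91*3.423678 = 9.96290298 ≈ 9.9629.

9.9629


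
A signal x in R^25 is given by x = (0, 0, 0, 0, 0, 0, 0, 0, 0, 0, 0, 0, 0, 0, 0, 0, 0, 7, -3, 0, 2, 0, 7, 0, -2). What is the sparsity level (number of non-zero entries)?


Non-zero positions: [17, 18, 20, 22, 24].
Sparsity = 5.

5


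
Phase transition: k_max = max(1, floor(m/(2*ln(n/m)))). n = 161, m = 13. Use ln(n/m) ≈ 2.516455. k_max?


n/m = 161/13.
ln(n/m) ≈ 2.516455.
2*ln(n/m) ≈ 5.03291.
m/(2*ln(n/m)) ≈ 13/5.03291 ≈ 2.583.
floor = 2.
k_max = max(1, 2) = 2.

2


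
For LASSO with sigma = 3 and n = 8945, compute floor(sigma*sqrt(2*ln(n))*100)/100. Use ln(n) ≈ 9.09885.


ln(8945) ≈ 9.09885.
2*ln(n) ≈ 18.1977.
sqrt(2*ln(n)) ≈ sqrt(18.1977) ≈ 4.265876.
lambda ≈ 3*4.265876 = 12.797628.
floor(lambda*100)/100 = 12.79.

12.79


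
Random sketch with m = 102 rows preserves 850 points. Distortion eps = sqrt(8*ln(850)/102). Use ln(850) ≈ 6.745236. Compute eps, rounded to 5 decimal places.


ln(850) ≈ 6.745236.
8*ln(N)/m ≈ 8*6.745236/102 ≈ 0.52903812.
eps = sqrt(0.52903812) ≈ 0.7273501 ≈ 0.72735.

0.72735


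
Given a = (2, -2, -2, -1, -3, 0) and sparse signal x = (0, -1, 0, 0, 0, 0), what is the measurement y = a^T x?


Non-zero terms: ['-2*-1']
Products: [2]
y = sum = 2.

2


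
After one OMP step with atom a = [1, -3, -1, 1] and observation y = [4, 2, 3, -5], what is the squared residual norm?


a^T a = 12.
a^T y = -10.
coeff = -10/12 = -5/6.
||r||^2 = 137/3.

137/3


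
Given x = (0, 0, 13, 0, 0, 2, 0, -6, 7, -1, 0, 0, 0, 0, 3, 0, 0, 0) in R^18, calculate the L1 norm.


Non-zero entries: [(2, 13), (5, 2), (7, -6), (8, 7), (9, -1), (14, 3)]
Absolute values: [13, 2, 6, 7, 1, 3]
||x||_1 = sum = 32.

32


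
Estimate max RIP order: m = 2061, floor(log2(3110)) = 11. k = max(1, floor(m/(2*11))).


floor(log2(3110)) = 11.
2*11 = 22.
m/(2*floor(log2(n))) = 2061/22 ≈ 93.6818.
floor = 93.
k = max(1, 93) = 93.

93


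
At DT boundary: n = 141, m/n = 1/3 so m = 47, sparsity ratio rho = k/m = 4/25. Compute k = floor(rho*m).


m = 1/3*141 = 47.
rho = 4/25.
rho*m = 4/25*47 = 7.52.
k = floor(7.52) = 7.

7


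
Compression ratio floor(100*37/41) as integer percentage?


100*m/n = 100*37/41 ≈ 90.2439.
floor = 90.

90


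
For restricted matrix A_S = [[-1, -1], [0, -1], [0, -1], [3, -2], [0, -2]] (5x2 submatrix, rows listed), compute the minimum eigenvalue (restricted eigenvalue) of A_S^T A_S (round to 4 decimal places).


A_S^T A_S = [[10, -5], [-5, 11]].
trace = 21.
det = 85.
disc = trace^2 - 4*det = 441 - 4*85 = 101.
sqrt(101) ≈ 10.049876.
lam_min = (21 - sqrt(101))/2 ≈ (21 - 10.049876)/2 = 5.475062 ≈ 5.4751.

5.4751


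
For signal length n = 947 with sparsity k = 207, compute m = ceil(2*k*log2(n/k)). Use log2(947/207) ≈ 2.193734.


log2(n/k) = log2(947/207) ≈ 2.193734.
2*k*log2(n/k) ≈ 2*207*2.193734 = 908.205876.
m = ceil(908.205876) = 909.

909


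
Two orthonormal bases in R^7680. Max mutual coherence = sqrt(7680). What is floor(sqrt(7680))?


87^2 = 7569 <= 7680 < 7744 = 88^2, so 87 <= sqrt(7680) < 88.
floor(sqrt(7680)) = 87.

87


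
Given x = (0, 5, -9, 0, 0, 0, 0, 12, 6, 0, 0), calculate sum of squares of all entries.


Non-zero entries: [(1, 5), (2, -9), (7, 12), (8, 6)]
Squares: [25, 81, 144, 36]
||x||_2^2 = sum = 286.

286


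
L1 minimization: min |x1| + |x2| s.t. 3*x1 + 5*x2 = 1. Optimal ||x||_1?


Axis intercepts:
  x1 = 1/3, x2 = 0: L1 = 1/3
  x1 = 0, x2 = 1/5: L1 = 1/5
x* = (0, 1/5)
||x*||_1 = 1/5.

1/5


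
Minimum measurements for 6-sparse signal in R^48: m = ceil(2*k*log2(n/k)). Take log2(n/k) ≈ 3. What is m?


log2(n/k) = log2(48/6) ≈ 3.
2*k*log2(n/k) ≈ 2*6*3 = 36.
m = ceil(36) = 36.

36


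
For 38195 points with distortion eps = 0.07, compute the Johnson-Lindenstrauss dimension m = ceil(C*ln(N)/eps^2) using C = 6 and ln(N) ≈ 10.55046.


ln(38195) ≈ 10.55046.
eps^2 = 0.07^2 = 0.0049.
C*ln(N)/eps^2 ≈ 6*10.55046/0.0049 ≈ 12918.9306.
m = ceil(12918.9306) = 12919.

12919


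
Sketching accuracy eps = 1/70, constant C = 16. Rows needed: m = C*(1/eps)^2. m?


1/eps = 70.
(1/eps)^2 = 4900.
m = 16*4900 = 78400.

78400


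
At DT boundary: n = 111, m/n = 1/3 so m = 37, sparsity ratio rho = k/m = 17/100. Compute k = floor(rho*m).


m = 1/3*111 = 37.
rho = 17/100.
rho*m = 17/100*37 = 6.29.
k = floor(6.29) = 6.

6


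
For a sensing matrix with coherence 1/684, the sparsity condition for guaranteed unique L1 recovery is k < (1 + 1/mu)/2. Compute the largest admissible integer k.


1/mu = 684.
1 + 1/mu = 685.
(1 + 1/mu)/2 = 342.5 is not an integer, so k_max = floor(342.5) = 342.

342


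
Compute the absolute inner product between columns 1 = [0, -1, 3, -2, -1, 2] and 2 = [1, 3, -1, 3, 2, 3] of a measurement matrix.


Inner product: 0*1 + -1*3 + 3*-1 + -2*3 + -1*2 + 2*3
Products: [0, -3, -3, -6, -2, 6]
Sum = -8.
|dot| = 8.

8


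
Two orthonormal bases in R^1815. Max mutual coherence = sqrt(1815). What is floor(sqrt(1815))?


42^2 = 1764 <= 1815 < 1849 = 43^2, so 42 <= sqrt(1815) < 43.
floor(sqrt(1815)) = 42.

42


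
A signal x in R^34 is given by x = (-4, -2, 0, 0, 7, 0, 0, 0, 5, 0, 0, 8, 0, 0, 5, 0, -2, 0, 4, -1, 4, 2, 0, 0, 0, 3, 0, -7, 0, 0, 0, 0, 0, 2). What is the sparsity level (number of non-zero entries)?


Non-zero positions: [0, 1, 4, 8, 11, 14, 16, 18, 19, 20, 21, 25, 27, 33].
Sparsity = 14.

14


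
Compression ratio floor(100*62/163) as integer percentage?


100*m/n = 100*62/163 ≈ 38.0368.
floor = 38.

38


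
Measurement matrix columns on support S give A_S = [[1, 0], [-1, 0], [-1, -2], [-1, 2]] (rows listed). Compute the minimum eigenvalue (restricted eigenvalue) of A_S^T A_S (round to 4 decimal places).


A_S^T A_S = [[4, 0], [0, 8]].
trace = 12.
det = 32.
disc = trace^2 - 4*det = 144 - 4*32 = 16.
sqrt(16) = 4.
lam_min = (12 - 4)/2 = 4 = 4.0000.

4.0000


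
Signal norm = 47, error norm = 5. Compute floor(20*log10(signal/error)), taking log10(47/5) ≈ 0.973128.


||x||/||e|| = 47/5.
log10(47/5) ≈ 0.973128.
20*log10(||x||/||e||) ≈ 20*0.973128 = 19.46256.
floor(19.46256) = 19.

19


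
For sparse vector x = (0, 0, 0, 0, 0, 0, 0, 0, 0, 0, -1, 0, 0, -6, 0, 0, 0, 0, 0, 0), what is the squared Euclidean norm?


Non-zero entries: [(10, -1), (13, -6)]
Squares: [1, 36]
||x||_2^2 = sum = 37.

37


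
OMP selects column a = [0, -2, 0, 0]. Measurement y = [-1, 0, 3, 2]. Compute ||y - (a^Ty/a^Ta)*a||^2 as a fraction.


a^T a = 4.
a^T y = 0.
coeff = 0/4 = 0.
||r||^2 = 14.

14


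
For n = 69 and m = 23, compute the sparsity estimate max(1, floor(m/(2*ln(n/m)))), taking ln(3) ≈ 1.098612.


n/m = 69/23 = 3.
ln(n/m) ≈ 1.098612.
2*ln(n/m) ≈ 2.197224.
m/(2*ln(n/m)) ≈ 23/2.197224 ≈ 10.4678.
floor = 10.
k_max = max(1, 10) = 10.

10


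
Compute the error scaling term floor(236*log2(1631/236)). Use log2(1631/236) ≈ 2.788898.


log2(n/k) = log2(1631/236) ≈ 2.788898.
k*log2(n/k) ≈ 236*2.788898 = 658.179928.
floor(658.179928) = 658.

658


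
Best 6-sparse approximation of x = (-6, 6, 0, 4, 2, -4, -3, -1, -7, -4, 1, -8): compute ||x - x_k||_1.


Sorted |x_i| descending: [8, 7, 6, 6, 4, 4, 4, 3, 2, 1, 1, 0]
Keep top 6: [8, 7, 6, 6, 4, 4]
Tail entries: [4, 3, 2, 1, 1, 0]
L1 error = sum of tail = 11.

11


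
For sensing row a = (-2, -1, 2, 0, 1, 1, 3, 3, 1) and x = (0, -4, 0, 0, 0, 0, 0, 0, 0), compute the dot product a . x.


Non-zero terms: ['-1*-4']
Products: [4]
y = sum = 4.

4


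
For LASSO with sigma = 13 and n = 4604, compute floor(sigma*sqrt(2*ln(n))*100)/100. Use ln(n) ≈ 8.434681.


ln(4604) ≈ 8.434681.
2*ln(n) ≈ 16.869362.
sqrt(2*ln(n)) ≈ sqrt(16.869362) ≈ 4.107233.
lambda ≈ 13*4.107233 = 53.394029.
floor(lambda*100)/100 = 53.39.

53.39


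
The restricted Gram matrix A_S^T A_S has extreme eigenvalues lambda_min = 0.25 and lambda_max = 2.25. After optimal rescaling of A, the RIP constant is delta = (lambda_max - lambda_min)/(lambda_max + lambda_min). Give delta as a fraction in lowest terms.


lambda_max - lambda_min = 2.25 - 0.25 = 2.00.
lambda_max + lambda_min = 2.25 + 0.25 = 2.50.
delta = 2.00/2.50 = 200/250 = 4/5.

4/5


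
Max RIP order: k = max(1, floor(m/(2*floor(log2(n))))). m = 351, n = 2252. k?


floor(log2(2252)) = 11.
2*11 = 22.
m/(2*floor(log2(n))) = 351/22 ≈ 15.9545.
floor = 15.
k = max(1, 15) = 15.

15


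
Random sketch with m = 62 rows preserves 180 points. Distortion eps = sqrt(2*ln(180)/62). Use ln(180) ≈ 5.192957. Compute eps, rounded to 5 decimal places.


ln(180) ≈ 5.192957.
2*ln(N)/m ≈ 2*5.192957/62 ≈ 0.16751474.
eps = sqrt(0.16751474) ≈ 0.4092856 ≈ 0.40929.

0.40929


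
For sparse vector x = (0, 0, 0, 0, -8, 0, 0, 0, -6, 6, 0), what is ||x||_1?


Non-zero entries: [(4, -8), (8, -6), (9, 6)]
Absolute values: [8, 6, 6]
||x||_1 = sum = 20.

20


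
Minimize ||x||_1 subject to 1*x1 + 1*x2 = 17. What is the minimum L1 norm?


Axis intercepts:
  x1 = 17, x2 = 0: L1 = 17
  x1 = 0, x2 = 17: L1 = 17
x* = (17, 0)
||x*||_1 = 17.

17


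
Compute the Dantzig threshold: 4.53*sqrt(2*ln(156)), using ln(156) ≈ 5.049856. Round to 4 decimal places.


ln(156) ≈ 5.049856.
2*ln(n) ≈ 10.099712.
sqrt(2*ln(n)) ≈ sqrt(10.099712) ≈ 3.178004.
threshold ≈ 4.53*3.178004 = 14.39635812 ≈ 14.3964.

14.3964


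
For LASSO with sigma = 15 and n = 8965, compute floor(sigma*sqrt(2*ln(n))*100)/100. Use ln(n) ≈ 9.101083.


ln(8965) ≈ 9.101083.
2*ln(n) ≈ 18.202166.
sqrt(2*ln(n)) ≈ sqrt(18.202166) ≈ 4.2664.
lambda ≈ 15*4.2664 = 63.996.
floor(lambda*100)/100 = 63.99.

63.99


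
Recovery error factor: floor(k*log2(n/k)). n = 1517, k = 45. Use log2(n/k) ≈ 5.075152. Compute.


log2(n/k) = log2(1517/45) ≈ 5.075152.
k*log2(n/k) ≈ 45*5.075152 = 228.38184.
floor(228.38184) = 228.

228


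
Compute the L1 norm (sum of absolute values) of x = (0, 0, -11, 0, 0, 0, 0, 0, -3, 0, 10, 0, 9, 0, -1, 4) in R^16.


Non-zero entries: [(2, -11), (8, -3), (10, 10), (12, 9), (14, -1), (15, 4)]
Absolute values: [11, 3, 10, 9, 1, 4]
||x||_1 = sum = 38.

38


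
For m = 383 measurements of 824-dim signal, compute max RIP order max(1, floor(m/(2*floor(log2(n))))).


floor(log2(824)) = 9.
2*9 = 18.
m/(2*floor(log2(n))) = 383/18 ≈ 21.2778.
floor = 21.
k = max(1, 21) = 21.

21
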